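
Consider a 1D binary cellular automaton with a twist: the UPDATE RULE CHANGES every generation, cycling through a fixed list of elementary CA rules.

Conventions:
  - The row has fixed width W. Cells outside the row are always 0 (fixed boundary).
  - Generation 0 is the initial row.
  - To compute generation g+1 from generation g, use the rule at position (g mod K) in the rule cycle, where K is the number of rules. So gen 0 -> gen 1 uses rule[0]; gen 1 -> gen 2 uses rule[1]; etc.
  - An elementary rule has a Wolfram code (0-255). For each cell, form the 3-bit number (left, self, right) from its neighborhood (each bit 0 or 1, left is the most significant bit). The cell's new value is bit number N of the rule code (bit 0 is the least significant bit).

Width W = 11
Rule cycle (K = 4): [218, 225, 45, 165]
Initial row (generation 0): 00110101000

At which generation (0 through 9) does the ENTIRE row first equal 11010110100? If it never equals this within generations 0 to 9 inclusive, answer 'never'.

Gen 0: 00110101000
Gen 1 (rule 218): 01110000100
Gen 2 (rule 225): 00110110001
Gen 3 (rule 45): 10101100101
Gen 4 (rule 165): 11110000111
Gen 5 (rule 218): 11111001111
Gen 6 (rule 225): 01111000111
Gen 7 (rule 45): 01000010100
Gen 8 (rule 165): 01011011101
Gen 9 (rule 218): 10011011100

Answer: never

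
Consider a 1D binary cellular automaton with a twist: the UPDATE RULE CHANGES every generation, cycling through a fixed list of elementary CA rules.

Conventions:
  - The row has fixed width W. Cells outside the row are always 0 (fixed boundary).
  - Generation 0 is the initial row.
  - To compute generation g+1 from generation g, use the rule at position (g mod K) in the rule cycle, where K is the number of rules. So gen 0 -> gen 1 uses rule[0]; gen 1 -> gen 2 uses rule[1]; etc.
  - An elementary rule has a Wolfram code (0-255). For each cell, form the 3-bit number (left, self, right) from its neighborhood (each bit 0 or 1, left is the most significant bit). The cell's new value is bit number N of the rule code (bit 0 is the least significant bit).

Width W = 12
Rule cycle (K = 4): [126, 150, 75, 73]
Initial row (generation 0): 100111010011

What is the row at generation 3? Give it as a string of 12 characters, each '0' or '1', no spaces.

Gen 0: 100111010011
Gen 1 (rule 126): 111101111111
Gen 2 (rule 150): 011000111110
Gen 3 (rule 75): 111011100010

Answer: 111011100010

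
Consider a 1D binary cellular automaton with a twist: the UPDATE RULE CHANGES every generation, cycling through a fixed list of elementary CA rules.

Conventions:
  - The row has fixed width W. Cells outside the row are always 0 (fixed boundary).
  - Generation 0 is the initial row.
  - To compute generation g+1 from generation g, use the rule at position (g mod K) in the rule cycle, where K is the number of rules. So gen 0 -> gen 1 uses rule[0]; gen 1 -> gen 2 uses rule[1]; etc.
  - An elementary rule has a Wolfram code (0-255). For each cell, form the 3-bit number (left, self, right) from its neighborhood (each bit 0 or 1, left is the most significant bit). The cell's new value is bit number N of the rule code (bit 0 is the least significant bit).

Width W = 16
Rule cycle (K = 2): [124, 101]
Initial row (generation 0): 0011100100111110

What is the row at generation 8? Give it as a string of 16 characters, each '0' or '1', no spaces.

Answer: 1011100100011111

Derivation:
Gen 0: 0011100100111110
Gen 1 (rule 124): 0010110110100011
Gen 2 (rule 101): 1011011011101001
Gen 3 (rule 124): 1111111110111101
Gen 4 (rule 101): 0000000011000111
Gen 5 (rule 124): 0000000011100101
Gen 6 (rule 101): 1111111000100111
Gen 7 (rule 124): 1000001100110101
Gen 8 (rule 101): 1011100100011111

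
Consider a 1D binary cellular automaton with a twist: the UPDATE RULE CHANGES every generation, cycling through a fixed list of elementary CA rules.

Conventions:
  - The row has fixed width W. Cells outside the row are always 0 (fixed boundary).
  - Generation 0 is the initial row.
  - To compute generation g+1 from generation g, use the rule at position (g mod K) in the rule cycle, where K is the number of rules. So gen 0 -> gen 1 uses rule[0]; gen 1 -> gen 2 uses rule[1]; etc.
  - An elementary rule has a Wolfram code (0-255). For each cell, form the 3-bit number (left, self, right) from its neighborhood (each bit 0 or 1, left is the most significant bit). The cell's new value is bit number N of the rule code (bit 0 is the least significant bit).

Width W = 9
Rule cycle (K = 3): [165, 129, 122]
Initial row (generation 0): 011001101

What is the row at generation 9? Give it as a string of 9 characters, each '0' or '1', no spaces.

Gen 0: 011001101
Gen 1 (rule 165): 000000011
Gen 2 (rule 129): 111111000
Gen 3 (rule 122): 100001100
Gen 4 (rule 165): 101100001
Gen 5 (rule 129): 000001100
Gen 6 (rule 122): 000011110
Gen 7 (rule 165): 111001100
Gen 8 (rule 129): 010000001
Gen 9 (rule 122): 101000010

Answer: 101000010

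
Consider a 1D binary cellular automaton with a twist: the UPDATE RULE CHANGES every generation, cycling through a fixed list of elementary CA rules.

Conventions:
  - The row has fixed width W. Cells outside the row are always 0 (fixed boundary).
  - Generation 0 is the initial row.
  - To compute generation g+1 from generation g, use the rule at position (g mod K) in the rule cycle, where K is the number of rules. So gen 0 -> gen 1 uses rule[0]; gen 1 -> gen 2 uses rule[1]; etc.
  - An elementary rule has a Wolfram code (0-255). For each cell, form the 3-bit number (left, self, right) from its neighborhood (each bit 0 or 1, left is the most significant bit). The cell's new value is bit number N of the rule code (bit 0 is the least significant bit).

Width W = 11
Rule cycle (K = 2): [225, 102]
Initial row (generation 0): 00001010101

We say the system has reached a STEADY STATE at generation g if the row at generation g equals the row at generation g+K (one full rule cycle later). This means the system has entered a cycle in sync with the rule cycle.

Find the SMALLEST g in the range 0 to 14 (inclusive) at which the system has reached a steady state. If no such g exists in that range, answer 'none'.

Answer: none

Derivation:
Gen 0: 00001010101
Gen 1 (rule 225): 11100101010
Gen 2 (rule 102): 00101111110
Gen 3 (rule 225): 10010111110
Gen 4 (rule 102): 10111000010
Gen 5 (rule 225): 01011011000
Gen 6 (rule 102): 11101101000
Gen 7 (rule 225): 01110110011
Gen 8 (rule 102): 10011010101
Gen 9 (rule 225): 00001101010
Gen 10 (rule 102): 00010111110
Gen 11 (rule 225): 11001011110
Gen 12 (rule 102): 01011100010
Gen 13 (rule 225): 00101101000
Gen 14 (rule 102): 01110111000
Gen 15 (rule 225): 00111011011
Gen 16 (rule 102): 01001101101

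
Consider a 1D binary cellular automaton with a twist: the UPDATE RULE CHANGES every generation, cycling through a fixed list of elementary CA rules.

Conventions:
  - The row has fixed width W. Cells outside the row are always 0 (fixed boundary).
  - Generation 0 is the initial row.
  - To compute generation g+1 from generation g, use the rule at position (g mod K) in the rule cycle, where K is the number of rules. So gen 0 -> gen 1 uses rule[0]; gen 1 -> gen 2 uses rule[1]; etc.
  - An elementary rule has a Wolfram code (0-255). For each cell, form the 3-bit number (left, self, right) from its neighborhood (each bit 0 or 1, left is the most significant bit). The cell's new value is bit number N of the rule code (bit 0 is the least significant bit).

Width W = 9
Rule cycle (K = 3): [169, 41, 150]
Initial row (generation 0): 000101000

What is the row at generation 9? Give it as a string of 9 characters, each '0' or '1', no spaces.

Answer: 111000100

Derivation:
Gen 0: 000101000
Gen 1 (rule 169): 110010011
Gen 2 (rule 41): 100000010
Gen 3 (rule 150): 110000111
Gen 4 (rule 169): 100110110
Gen 5 (rule 41): 000101100
Gen 6 (rule 150): 001100010
Gen 7 (rule 169): 101001000
Gen 8 (rule 41): 010000011
Gen 9 (rule 150): 111000100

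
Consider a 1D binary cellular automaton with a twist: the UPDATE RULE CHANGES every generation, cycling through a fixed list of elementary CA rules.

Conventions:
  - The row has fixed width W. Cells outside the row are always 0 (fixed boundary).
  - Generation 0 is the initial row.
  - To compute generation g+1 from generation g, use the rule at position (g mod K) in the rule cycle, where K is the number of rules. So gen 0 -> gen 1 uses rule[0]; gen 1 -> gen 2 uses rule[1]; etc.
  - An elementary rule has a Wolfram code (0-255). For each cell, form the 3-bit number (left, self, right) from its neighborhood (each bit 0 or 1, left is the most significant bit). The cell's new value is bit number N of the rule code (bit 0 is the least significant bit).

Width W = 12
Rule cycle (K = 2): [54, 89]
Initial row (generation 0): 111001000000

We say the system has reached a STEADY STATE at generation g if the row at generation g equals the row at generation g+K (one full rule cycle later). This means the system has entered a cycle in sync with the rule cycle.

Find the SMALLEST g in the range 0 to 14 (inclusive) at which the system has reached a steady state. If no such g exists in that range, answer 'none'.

Gen 0: 111001000000
Gen 1 (rule 54): 000111100000
Gen 2 (rule 89): 110100111111
Gen 3 (rule 54): 001111000000
Gen 4 (rule 89): 101001111111
Gen 5 (rule 54): 111110000000
Gen 6 (rule 89): 100011111111
Gen 7 (rule 54): 110100000000
Gen 8 (rule 89): 110011111111
Gen 9 (rule 54): 001100000000
Gen 10 (rule 89): 101111111111
Gen 11 (rule 54): 110000000000
Gen 12 (rule 89): 111111111111
Gen 13 (rule 54): 000000000000
Gen 14 (rule 89): 111111111111
Gen 15 (rule 54): 000000000000
Gen 16 (rule 89): 111111111111

Answer: 12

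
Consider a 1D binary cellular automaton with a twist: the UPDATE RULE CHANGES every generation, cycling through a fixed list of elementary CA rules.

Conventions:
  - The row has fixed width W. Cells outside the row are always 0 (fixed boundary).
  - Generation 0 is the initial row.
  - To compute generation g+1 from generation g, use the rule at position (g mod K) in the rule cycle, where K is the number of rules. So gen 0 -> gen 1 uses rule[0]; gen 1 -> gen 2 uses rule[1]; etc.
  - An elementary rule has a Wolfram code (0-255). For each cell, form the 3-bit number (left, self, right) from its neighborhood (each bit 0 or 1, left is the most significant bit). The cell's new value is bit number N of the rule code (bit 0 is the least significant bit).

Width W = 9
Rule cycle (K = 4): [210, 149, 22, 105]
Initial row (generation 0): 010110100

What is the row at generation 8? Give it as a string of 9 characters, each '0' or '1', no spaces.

Answer: 000111100

Derivation:
Gen 0: 010110100
Gen 1 (rule 210): 100010010
Gen 2 (rule 149): 111011011
Gen 3 (rule 22): 000000000
Gen 4 (rule 105): 111111111
Gen 5 (rule 210): 011111111
Gen 6 (rule 149): 001111110
Gen 7 (rule 22): 010000001
Gen 8 (rule 105): 000111100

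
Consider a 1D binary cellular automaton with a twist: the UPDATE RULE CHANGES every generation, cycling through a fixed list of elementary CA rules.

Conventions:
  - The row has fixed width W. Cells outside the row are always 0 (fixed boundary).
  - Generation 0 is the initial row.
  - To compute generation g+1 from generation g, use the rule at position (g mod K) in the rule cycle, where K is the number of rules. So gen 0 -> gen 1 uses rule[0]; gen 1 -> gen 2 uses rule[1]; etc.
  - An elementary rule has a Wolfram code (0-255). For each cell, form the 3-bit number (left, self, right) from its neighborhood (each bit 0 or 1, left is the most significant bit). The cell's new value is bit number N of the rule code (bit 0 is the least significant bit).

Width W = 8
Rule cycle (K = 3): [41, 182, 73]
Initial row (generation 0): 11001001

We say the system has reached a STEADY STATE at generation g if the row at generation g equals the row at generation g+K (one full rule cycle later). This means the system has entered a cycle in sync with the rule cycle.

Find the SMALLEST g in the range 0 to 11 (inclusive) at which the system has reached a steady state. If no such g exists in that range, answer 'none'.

Gen 0: 11001001
Gen 1 (rule 41): 10000000
Gen 2 (rule 182): 11000000
Gen 3 (rule 73): 11011111
Gen 4 (rule 41): 10110000
Gen 5 (rule 182): 11001000
Gen 6 (rule 73): 11000011
Gen 7 (rule 41): 10011010
Gen 8 (rule 182): 11100111
Gen 9 (rule 73): 10100101
Gen 10 (rule 41): 01000010
Gen 11 (rule 182): 11100111
Gen 12 (rule 73): 10100101
Gen 13 (rule 41): 01000010
Gen 14 (rule 182): 11100111

Answer: 8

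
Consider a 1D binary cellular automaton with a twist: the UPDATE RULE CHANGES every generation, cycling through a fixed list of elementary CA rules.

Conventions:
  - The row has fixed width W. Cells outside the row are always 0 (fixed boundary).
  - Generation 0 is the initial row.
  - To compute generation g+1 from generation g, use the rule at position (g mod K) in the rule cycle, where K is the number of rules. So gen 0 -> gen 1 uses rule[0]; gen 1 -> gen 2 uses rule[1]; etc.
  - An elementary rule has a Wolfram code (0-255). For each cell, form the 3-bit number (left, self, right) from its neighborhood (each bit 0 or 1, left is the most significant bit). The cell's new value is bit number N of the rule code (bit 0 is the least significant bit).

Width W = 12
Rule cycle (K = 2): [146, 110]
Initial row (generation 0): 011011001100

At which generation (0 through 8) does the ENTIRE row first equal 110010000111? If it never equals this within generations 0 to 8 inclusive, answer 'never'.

Gen 0: 011011001100
Gen 1 (rule 146): 100000110010
Gen 2 (rule 110): 100001110110
Gen 3 (rule 146): 010010100001
Gen 4 (rule 110): 110111100011
Gen 5 (rule 146): 000011010100
Gen 6 (rule 110): 000111111100
Gen 7 (rule 146): 001011111010
Gen 8 (rule 110): 011110001110

Answer: never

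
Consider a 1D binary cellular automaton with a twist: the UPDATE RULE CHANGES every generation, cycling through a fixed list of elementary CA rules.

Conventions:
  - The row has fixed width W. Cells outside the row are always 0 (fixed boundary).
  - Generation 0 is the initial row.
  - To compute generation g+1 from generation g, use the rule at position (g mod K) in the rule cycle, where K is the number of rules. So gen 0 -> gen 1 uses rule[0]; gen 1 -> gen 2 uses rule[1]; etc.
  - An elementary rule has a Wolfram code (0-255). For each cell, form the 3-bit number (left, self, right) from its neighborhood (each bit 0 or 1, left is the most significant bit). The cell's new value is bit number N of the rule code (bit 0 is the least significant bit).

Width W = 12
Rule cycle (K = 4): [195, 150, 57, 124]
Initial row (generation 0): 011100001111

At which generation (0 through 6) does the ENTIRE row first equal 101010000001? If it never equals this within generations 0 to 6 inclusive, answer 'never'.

Answer: never

Derivation:
Gen 0: 011100001111
Gen 1 (rule 195): 101101110111
Gen 2 (rule 150): 100000100010
Gen 3 (rule 57): 011110011001
Gen 4 (rule 124): 010011011101
Gen 5 (rule 195): 100101001100
Gen 6 (rule 150): 111101110010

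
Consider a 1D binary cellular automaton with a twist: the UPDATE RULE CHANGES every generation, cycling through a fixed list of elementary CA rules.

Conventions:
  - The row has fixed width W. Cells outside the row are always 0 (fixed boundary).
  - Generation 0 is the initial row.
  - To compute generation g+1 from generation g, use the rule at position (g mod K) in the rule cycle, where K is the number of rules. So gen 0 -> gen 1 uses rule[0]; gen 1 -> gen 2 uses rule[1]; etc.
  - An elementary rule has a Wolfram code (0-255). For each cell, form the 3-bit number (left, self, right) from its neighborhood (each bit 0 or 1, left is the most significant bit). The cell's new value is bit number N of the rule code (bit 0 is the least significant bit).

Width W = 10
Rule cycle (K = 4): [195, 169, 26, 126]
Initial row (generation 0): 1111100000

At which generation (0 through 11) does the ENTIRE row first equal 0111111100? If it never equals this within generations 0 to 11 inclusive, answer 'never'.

Answer: never

Derivation:
Gen 0: 1111100000
Gen 1 (rule 195): 0111101111
Gen 2 (rule 169): 0111011110
Gen 3 (rule 26): 1100010001
Gen 4 (rule 126): 1110111011
Gen 5 (rule 195): 0110011001
Gen 6 (rule 169): 0100010000
Gen 7 (rule 26): 1010101000
Gen 8 (rule 126): 1111111100
Gen 9 (rule 195): 0111111101
Gen 10 (rule 169): 0111111010
Gen 11 (rule 26): 1100000001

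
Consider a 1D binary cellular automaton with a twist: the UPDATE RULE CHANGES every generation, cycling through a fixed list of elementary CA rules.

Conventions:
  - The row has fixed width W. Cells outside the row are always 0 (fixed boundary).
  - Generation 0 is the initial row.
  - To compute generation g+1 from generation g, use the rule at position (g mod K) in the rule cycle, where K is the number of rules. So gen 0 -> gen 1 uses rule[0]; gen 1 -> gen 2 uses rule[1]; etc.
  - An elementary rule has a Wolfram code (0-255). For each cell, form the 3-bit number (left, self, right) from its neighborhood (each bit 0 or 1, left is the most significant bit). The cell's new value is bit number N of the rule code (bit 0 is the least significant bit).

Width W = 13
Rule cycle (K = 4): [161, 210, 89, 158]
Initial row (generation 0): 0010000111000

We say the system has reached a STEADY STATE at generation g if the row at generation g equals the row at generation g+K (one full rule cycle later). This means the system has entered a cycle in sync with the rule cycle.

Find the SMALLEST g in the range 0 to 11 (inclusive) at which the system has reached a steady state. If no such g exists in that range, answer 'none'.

Gen 0: 0010000111000
Gen 1 (rule 161): 1000110010011
Gen 2 (rule 210): 0101011101101
Gen 3 (rule 89): 0000010101100
Gen 4 (rule 158): 0000110101010
Gen 5 (rule 161): 1110001010100
Gen 6 (rule 210): 0111010000010
Gen 7 (rule 89): 0101001111001
Gen 8 (rule 158): 1101111110111
Gen 9 (rule 161): 0010111101010
Gen 10 (rule 210): 0100011100001
Gen 11 (rule 89): 0011010111100
Gen 12 (rule 158): 0110010111010
Gen 13 (rule 161): 0000001010100
Gen 14 (rule 210): 0000010000010
Gen 15 (rule 89): 1111001111001

Answer: none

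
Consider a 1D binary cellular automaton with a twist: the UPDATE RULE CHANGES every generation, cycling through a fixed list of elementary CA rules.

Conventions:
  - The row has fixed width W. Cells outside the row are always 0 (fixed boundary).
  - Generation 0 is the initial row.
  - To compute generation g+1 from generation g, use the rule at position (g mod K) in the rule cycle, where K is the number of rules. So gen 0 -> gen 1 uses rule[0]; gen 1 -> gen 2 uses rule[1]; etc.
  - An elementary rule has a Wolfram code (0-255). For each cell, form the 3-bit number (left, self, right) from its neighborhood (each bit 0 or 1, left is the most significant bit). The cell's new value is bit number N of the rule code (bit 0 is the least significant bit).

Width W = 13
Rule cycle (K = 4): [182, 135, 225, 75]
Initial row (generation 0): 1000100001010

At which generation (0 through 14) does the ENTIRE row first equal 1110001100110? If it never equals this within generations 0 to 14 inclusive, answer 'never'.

Answer: 12

Derivation:
Gen 0: 1000100001010
Gen 1 (rule 182): 1101110011111
Gen 2 (rule 135): 0000100101110
Gen 3 (rule 225): 1110000010110
Gen 4 (rule 75): 1010111100110
Gen 5 (rule 182): 1111011011001
Gen 6 (rule 135): 0110000000011
Gen 7 (rule 225): 0010111111001
Gen 8 (rule 75): 1100100001010
Gen 9 (rule 182): 0011110011111
Gen 10 (rule 135): 1101100101110
Gen 11 (rule 225): 0110100010110
Gen 12 (rule 75): 1110001100110
Gen 13 (rule 182): 0101010011001
Gen 14 (rule 135): 1101010100011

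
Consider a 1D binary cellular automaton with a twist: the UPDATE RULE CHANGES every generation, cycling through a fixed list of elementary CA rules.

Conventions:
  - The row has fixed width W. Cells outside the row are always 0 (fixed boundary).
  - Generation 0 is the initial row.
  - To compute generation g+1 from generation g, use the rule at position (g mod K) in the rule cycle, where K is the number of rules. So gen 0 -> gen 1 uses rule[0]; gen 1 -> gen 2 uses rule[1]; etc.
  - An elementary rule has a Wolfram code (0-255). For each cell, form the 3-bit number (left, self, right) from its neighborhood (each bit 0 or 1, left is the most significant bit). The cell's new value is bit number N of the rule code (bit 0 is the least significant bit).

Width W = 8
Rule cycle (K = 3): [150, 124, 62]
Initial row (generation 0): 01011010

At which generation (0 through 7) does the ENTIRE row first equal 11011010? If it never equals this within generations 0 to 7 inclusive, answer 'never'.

Answer: never

Derivation:
Gen 0: 01011010
Gen 1 (rule 150): 11000011
Gen 2 (rule 124): 11100011
Gen 3 (rule 62): 10010110
Gen 4 (rule 150): 11110001
Gen 5 (rule 124): 10011001
Gen 6 (rule 62): 11110111
Gen 7 (rule 150): 01100010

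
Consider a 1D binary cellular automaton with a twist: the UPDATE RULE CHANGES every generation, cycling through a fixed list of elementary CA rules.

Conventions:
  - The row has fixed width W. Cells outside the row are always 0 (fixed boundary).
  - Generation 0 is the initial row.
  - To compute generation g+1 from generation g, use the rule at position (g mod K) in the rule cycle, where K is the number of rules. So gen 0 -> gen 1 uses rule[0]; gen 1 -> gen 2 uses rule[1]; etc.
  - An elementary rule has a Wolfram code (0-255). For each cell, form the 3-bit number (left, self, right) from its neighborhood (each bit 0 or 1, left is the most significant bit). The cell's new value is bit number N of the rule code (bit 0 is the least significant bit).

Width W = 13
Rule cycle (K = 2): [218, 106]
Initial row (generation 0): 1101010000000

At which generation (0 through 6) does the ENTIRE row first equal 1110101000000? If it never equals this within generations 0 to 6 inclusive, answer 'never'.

Answer: 3

Derivation:
Gen 0: 1101010000000
Gen 1 (rule 218): 1100001000000
Gen 2 (rule 106): 1100010000000
Gen 3 (rule 218): 1110101000000
Gen 4 (rule 106): 1011010000000
Gen 5 (rule 218): 0011001000000
Gen 6 (rule 106): 0111010000000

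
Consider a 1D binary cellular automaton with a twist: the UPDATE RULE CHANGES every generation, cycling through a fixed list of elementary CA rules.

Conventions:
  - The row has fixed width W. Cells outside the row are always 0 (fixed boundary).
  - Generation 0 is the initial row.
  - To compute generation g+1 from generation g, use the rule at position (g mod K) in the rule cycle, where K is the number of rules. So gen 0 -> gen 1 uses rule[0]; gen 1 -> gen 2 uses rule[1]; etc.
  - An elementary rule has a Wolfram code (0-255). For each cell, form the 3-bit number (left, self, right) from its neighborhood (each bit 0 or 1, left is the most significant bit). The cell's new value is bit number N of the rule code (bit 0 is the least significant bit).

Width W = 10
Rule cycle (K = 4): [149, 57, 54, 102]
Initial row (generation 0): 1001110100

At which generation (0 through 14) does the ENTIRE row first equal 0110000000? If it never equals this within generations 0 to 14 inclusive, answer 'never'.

Gen 0: 1001110100
Gen 1 (rule 149): 1100100111
Gen 2 (rule 57): 1010010100
Gen 3 (rule 54): 1111111110
Gen 4 (rule 102): 0000000010
Gen 5 (rule 149): 1111111011
Gen 6 (rule 57): 1000000110
Gen 7 (rule 54): 1100001001
Gen 8 (rule 102): 0100011011
Gen 9 (rule 149): 0111000000
Gen 10 (rule 57): 0100111111
Gen 11 (rule 54): 1111000000
Gen 12 (rule 102): 0001000000
Gen 13 (rule 149): 1101111111
Gen 14 (rule 57): 1011000000

Answer: never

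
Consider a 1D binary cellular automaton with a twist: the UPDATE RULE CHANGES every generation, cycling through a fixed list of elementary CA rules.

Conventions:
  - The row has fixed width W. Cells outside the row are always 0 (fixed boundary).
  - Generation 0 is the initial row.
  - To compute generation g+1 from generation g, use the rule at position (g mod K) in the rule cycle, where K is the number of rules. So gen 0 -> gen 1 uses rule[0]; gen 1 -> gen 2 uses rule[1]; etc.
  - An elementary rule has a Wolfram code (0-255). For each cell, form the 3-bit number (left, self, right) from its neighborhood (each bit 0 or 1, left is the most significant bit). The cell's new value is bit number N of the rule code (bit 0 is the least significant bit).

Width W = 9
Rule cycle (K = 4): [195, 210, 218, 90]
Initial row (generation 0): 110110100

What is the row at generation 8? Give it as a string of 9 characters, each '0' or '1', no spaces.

Gen 0: 110110100
Gen 1 (rule 195): 010010001
Gen 2 (rule 210): 101101010
Gen 3 (rule 218): 001100001
Gen 4 (rule 90): 011110010
Gen 5 (rule 195): 101110100
Gen 6 (rule 210): 000110010
Gen 7 (rule 218): 001111101
Gen 8 (rule 90): 011000100

Answer: 011000100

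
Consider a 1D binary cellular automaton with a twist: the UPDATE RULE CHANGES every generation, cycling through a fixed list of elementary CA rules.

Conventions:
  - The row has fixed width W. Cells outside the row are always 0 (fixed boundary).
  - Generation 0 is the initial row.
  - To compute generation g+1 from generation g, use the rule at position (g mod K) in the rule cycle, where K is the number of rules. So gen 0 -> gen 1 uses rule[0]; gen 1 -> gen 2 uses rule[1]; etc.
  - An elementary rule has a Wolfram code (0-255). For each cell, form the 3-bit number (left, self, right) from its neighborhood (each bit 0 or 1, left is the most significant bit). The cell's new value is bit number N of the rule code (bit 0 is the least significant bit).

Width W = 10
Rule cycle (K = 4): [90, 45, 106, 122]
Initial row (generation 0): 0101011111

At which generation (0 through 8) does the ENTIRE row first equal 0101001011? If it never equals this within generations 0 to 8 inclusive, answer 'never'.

Answer: never

Derivation:
Gen 0: 0101011111
Gen 1 (rule 90): 1000010001
Gen 2 (rule 45): 1011010101
Gen 3 (rule 106): 0111101010
Gen 4 (rule 122): 1100110101
Gen 5 (rule 90): 1111110000
Gen 6 (rule 45): 1000000111
Gen 7 (rule 106): 0000001101
Gen 8 (rule 122): 0000011110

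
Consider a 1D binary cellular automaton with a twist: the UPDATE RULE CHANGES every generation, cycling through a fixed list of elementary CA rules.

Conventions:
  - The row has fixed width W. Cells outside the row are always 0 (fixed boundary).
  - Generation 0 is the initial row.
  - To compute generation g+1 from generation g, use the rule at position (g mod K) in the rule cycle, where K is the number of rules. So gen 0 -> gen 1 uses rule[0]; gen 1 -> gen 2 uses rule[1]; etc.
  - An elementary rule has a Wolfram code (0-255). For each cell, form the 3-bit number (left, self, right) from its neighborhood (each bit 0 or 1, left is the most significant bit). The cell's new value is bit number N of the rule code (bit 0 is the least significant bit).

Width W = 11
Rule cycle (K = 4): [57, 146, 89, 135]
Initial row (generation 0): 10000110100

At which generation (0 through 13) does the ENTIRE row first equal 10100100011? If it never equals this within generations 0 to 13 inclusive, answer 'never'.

Answer: 8

Derivation:
Gen 0: 10000110100
Gen 1 (rule 57): 01110101011
Gen 2 (rule 146): 10100000000
Gen 3 (rule 89): 00011111111
Gen 4 (rule 135): 11101111110
Gen 5 (rule 57): 10011000001
Gen 6 (rule 146): 01100100010
Gen 7 (rule 89): 01110011001
Gen 8 (rule 135): 10100100011
Gen 9 (rule 57): 01010011010
Gen 10 (rule 146): 10001100001
Gen 11 (rule 89): 01101111100
Gen 12 (rule 135): 10000111001
Gen 13 (rule 57): 01110100100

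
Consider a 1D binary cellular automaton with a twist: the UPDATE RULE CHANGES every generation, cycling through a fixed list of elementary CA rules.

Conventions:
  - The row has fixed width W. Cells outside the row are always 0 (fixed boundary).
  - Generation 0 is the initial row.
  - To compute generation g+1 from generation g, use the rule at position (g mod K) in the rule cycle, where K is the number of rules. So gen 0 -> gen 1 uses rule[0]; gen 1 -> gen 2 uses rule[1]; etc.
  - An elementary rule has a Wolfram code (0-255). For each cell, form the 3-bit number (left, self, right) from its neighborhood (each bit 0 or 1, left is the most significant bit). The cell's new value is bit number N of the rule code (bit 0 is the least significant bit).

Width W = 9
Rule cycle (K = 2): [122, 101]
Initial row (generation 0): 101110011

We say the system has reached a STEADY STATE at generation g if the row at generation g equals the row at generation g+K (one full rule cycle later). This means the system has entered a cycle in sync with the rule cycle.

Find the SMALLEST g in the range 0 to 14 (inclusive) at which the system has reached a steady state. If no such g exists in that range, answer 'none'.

Answer: none

Derivation:
Gen 0: 101110011
Gen 1 (rule 122): 011011111
Gen 2 (rule 101): 001100001
Gen 3 (rule 122): 011110010
Gen 4 (rule 101): 000010010
Gen 5 (rule 122): 000101101
Gen 6 (rule 101): 110110111
Gen 7 (rule 122): 111111101
Gen 8 (rule 101): 000000111
Gen 9 (rule 122): 000001101
Gen 10 (rule 101): 111100111
Gen 11 (rule 122): 100111101
Gen 12 (rule 101): 100000111
Gen 13 (rule 122): 010001101
Gen 14 (rule 101): 010100111
Gen 15 (rule 122): 101011101
Gen 16 (rule 101): 111100111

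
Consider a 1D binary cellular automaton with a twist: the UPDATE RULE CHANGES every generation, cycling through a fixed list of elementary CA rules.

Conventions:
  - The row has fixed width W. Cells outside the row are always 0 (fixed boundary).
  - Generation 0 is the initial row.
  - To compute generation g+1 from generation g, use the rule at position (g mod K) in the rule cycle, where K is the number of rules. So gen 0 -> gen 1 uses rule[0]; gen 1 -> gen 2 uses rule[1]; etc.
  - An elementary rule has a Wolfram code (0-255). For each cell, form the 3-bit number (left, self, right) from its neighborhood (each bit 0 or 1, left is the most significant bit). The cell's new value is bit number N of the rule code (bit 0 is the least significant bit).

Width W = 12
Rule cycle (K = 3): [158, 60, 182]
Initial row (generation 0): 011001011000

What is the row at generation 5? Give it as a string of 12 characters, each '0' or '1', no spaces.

Gen 0: 011001011000
Gen 1 (rule 158): 110111010100
Gen 2 (rule 60): 101100111110
Gen 3 (rule 182): 110011011101
Gen 4 (rule 158): 101110011001
Gen 5 (rule 60): 111001010101

Answer: 111001010101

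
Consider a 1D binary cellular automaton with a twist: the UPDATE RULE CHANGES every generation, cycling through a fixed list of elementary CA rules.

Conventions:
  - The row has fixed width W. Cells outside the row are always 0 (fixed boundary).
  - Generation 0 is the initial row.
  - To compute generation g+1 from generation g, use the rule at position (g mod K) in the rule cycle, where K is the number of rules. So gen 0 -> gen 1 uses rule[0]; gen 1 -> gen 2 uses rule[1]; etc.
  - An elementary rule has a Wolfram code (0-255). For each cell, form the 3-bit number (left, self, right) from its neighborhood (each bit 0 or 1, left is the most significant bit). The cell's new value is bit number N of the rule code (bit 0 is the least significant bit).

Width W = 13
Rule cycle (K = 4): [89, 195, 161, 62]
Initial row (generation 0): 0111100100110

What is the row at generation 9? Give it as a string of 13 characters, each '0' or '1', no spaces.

Answer: 1010001101011

Derivation:
Gen 0: 0111100100110
Gen 1 (rule 89): 0100110010111
Gen 2 (rule 195): 1001010100011
Gen 3 (rule 161): 0000101001000
Gen 4 (rule 62): 0001111111100
Gen 5 (rule 89): 1101000000111
Gen 6 (rule 195): 0100011111011
Gen 7 (rule 161): 0001001110100
Gen 8 (rule 62): 0011111001110
Gen 9 (rule 89): 1010001101011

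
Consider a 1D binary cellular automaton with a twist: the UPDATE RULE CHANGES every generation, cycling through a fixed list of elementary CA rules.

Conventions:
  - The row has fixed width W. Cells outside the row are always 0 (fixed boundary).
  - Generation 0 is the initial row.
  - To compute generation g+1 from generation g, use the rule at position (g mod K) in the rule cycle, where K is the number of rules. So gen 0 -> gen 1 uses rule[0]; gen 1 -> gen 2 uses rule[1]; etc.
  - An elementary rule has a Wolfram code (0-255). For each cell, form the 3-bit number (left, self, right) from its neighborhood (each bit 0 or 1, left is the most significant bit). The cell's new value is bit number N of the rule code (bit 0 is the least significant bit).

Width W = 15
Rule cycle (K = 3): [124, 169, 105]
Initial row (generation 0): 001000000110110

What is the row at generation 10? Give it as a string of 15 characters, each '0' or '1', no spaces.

Answer: 100011001111100

Derivation:
Gen 0: 001000000110110
Gen 1 (rule 124): 001100000111111
Gen 2 (rule 169): 101001110111110
Gen 3 (rule 105): 010001011100010
Gen 4 (rule 124): 011001110110011
Gen 5 (rule 169): 010001101100010
Gen 6 (rule 105): 000101111101000
Gen 7 (rule 124): 000111000111100
Gen 8 (rule 169): 110110010111001
Gen 9 (rule 105): 111110001101000
Gen 10 (rule 124): 100011001111100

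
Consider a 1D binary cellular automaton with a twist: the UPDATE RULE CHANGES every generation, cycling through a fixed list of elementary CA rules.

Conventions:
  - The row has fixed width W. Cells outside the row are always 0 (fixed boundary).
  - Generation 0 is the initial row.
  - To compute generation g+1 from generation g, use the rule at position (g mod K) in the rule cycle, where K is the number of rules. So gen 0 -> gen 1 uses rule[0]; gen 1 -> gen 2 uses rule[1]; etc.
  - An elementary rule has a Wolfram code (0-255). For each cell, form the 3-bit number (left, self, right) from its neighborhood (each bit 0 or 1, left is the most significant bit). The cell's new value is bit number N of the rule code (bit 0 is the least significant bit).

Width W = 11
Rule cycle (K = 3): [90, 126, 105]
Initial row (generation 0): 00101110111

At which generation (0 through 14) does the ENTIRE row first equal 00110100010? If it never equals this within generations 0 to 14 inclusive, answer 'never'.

Gen 0: 00101110111
Gen 1 (rule 90): 01001010101
Gen 2 (rule 126): 11111111111
Gen 3 (rule 105): 10000000001
Gen 4 (rule 90): 01000000010
Gen 5 (rule 126): 11100000111
Gen 6 (rule 105): 10101110101
Gen 7 (rule 90): 00001010000
Gen 8 (rule 126): 00011111000
Gen 9 (rule 105): 11010001011
Gen 10 (rule 90): 11001010011
Gen 11 (rule 126): 11111111111
Gen 12 (rule 105): 10000000001
Gen 13 (rule 90): 01000000010
Gen 14 (rule 126): 11100000111

Answer: never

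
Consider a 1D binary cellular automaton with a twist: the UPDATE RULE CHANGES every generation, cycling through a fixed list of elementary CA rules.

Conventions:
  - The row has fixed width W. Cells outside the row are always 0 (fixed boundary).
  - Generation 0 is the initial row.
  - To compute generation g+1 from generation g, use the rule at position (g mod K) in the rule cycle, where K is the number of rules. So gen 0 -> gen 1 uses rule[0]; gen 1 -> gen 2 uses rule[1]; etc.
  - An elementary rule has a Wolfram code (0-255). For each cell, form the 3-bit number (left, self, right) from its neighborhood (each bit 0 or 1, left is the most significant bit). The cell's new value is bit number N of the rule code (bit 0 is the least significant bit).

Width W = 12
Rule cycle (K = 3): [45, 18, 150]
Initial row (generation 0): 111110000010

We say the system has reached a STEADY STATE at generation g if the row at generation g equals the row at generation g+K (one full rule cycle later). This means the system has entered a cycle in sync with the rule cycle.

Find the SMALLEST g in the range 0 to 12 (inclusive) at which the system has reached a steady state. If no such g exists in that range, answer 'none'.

Gen 0: 111110000010
Gen 1 (rule 45): 100000111010
Gen 2 (rule 18): 010001000001
Gen 3 (rule 150): 111011100011
Gen 4 (rule 45): 100110001010
Gen 5 (rule 18): 011001010001
Gen 6 (rule 150): 100111011011
Gen 7 (rule 45): 100100110110
Gen 8 (rule 18): 011011000001
Gen 9 (rule 150): 100000100011
Gen 10 (rule 45): 101110101010
Gen 11 (rule 18): 000000000001
Gen 12 (rule 150): 000000000011
Gen 13 (rule 45): 111111111010
Gen 14 (rule 18): 000000000001
Gen 15 (rule 150): 000000000011

Answer: 11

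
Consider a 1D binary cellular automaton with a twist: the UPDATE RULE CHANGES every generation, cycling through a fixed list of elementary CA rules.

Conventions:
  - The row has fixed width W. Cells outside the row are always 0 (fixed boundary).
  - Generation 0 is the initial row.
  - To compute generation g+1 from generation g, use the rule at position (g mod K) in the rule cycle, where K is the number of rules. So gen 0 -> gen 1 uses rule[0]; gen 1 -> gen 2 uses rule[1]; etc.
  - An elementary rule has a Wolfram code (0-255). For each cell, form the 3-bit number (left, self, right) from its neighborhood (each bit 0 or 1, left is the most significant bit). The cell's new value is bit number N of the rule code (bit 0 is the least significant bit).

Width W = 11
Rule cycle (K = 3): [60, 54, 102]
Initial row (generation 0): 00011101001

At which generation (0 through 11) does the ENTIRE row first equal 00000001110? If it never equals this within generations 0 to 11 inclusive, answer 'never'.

Gen 0: 00011101001
Gen 1 (rule 60): 00010011101
Gen 2 (rule 54): 00111100011
Gen 3 (rule 102): 01000100101
Gen 4 (rule 60): 01100110111
Gen 5 (rule 54): 10011001000
Gen 6 (rule 102): 10101011000
Gen 7 (rule 60): 11111110100
Gen 8 (rule 54): 00000001110
Gen 9 (rule 102): 00000010010
Gen 10 (rule 60): 00000011011
Gen 11 (rule 54): 00000100100

Answer: 8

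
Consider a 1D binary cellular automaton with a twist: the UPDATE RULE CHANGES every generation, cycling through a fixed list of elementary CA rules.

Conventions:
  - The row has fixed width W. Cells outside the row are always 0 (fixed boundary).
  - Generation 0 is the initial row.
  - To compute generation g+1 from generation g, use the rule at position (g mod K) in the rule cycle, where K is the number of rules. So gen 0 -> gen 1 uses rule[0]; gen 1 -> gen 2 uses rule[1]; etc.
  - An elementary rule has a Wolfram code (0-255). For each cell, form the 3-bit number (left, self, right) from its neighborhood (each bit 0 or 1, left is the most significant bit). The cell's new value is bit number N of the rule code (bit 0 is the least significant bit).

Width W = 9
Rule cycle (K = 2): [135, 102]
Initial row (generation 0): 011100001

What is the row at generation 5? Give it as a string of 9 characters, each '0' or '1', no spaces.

Gen 0: 011100001
Gen 1 (rule 135): 101001111
Gen 2 (rule 102): 111010001
Gen 3 (rule 135): 010010111
Gen 4 (rule 102): 110111001
Gen 5 (rule 135): 000010011

Answer: 000010011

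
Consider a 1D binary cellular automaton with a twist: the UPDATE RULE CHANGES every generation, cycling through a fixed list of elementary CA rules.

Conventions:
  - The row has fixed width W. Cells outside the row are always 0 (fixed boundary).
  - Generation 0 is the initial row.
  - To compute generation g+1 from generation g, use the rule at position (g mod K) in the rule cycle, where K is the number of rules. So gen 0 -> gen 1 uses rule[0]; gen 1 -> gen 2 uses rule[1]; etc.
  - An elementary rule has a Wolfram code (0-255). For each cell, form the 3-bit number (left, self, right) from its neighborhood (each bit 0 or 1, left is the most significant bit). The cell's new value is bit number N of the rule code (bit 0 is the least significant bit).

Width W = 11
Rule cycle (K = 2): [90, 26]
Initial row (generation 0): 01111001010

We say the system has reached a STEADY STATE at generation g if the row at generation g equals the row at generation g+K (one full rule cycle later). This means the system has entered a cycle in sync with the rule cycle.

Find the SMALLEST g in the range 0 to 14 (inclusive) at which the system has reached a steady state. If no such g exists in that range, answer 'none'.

Gen 0: 01111001010
Gen 1 (rule 90): 11001110001
Gen 2 (rule 26): 10111001010
Gen 3 (rule 90): 00101110001
Gen 4 (rule 26): 01001001010
Gen 5 (rule 90): 10110110001
Gen 6 (rule 26): 00100101010
Gen 7 (rule 90): 01011000001
Gen 8 (rule 26): 10010100010
Gen 9 (rule 90): 01100010101
Gen 10 (rule 26): 11010100000
Gen 11 (rule 90): 11000010000
Gen 12 (rule 26): 10100101000
Gen 13 (rule 90): 00011000100
Gen 14 (rule 26): 00110101010
Gen 15 (rule 90): 01110000001
Gen 16 (rule 26): 11001000010

Answer: none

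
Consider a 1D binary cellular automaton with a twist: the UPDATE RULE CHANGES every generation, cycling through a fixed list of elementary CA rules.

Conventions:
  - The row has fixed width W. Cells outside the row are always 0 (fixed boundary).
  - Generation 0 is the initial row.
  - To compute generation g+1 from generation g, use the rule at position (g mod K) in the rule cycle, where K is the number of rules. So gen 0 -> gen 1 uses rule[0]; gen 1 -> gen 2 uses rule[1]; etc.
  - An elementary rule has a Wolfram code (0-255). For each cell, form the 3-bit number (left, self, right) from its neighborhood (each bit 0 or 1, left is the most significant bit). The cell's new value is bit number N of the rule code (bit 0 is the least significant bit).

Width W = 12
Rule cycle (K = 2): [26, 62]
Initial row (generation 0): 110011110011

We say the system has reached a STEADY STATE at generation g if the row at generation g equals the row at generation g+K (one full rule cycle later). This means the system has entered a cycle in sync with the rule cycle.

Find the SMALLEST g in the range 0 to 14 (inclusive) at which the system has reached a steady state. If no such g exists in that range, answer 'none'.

Gen 0: 110011110011
Gen 1 (rule 26): 101110001110
Gen 2 (rule 62): 111001011001
Gen 3 (rule 26): 100110010110
Gen 4 (rule 62): 111101111101
Gen 5 (rule 26): 100001000000
Gen 6 (rule 62): 110011100000
Gen 7 (rule 26): 101110010000
Gen 8 (rule 62): 111001111000
Gen 9 (rule 26): 100111000100
Gen 10 (rule 62): 111100101110
Gen 11 (rule 26): 100011001001
Gen 12 (rule 62): 110110111111
Gen 13 (rule 26): 100100100000
Gen 14 (rule 62): 111111110000
Gen 15 (rule 26): 100000001000
Gen 16 (rule 62): 110000011100

Answer: none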